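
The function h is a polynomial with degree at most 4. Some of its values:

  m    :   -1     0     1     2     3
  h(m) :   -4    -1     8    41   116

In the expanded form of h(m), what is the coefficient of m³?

3

Write h(m) = am^4 + bm³ + cm² + dm + e; the 5 given values yield a linear system in the 5 coefficients.
Solving, the leading coefficient vanishes, and h(m) = 3m³ + 3m² + 3m - 1.
The coefficient of m³ is 3.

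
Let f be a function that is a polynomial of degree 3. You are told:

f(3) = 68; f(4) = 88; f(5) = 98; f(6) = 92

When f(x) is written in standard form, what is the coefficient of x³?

Write f(x) = ax³ + bx² + cx + d; the 4 given values yield a linear system in the 4 coefficients.
Solving, f(x) = -x³ + 7x² + 8x + 8.
The coefficient of x³ is -1.

-1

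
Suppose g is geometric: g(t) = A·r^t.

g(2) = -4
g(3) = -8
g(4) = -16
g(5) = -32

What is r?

Consecutive ratio: -8/(-4) = 2, and -16/(-8) = 2, so r = 2.
Then A·2^2 = -4 gives A = -1, and g(t) = -1·2^t.

2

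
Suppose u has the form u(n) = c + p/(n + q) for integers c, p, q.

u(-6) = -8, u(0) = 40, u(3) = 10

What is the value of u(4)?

(u(n) − c)(n + q) = p for each data point; the three points give a linear system in c and q, then p follows.
Solving: c = 0, q = 1, p = 40, so u(n) = 40/(n + 1).
Then u(4) = 0 + 40/5 = 8.

8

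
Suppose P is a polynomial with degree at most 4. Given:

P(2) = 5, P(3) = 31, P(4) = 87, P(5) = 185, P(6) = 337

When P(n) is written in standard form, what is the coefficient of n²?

First differences: 26, 56, 98, 152. Second differences: 30, 42, 54. Third differences: 12, 12.
Level-3 differences are constant, so P has degree 3.
Fitting a degree-3 polynomial gives P(n) = 2n³ - 3n² + 3n - 5.
The coefficient of n² is -3.

-3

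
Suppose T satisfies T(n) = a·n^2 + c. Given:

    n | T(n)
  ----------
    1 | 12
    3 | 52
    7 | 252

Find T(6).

187

From T(1) = 12 and T(3) = 52: 1a + c = 12 and 9a + c = 52.
Subtracting: 8a = 40, so a = 5; then c = 12 − 5·1 = 7.
So T(n) = 5n² + 7, and T(6) = 187.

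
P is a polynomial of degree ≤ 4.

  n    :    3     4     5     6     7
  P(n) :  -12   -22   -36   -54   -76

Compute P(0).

First differences: -10, -14, -18, -22. Second differences: -4, -4, -4.
Level-2 differences are constant, so P has degree 2.
Fitting a degree-2 polynomial gives P(n) = -2n² + 4n - 6.
Then P(0) = -6.

-6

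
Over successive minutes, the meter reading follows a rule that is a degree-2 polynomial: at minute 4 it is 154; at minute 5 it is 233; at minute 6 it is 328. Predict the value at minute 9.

Write the value at x as g(x).
Write g(x) = ax² + bx + c; the 3 given values yield a linear system in the 3 coefficients.
Solving, g(x) = 8x² + 7x - 2.
Then g(9) = 709.

709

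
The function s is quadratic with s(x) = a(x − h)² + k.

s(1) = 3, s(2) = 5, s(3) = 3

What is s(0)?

First differences 2, -2; second difference -4 = 2a, so a = -2.
Expanding, the x-coefficient is −2ah = 4h; matching it to the data gives h = 2, and then k = 5.
So s(x) = -2(x − 2)² + 5.
s(0) = -2·(-2)² + 5 = -3.

-3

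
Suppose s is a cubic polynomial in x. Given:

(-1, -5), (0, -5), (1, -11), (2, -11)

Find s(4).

55

Write s(x) = ax³ + bx² + cx + d; the 4 given values yield a linear system in the 4 coefficients.
Solving, s(x) = 2x³ - 3x² - 5x - 5.
Then s(4) = 55.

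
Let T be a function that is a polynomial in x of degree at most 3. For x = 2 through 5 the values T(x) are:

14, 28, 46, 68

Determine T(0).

Write T(x) = ax³ + bx² + cx + d; the 4 given values yield a linear system in the 4 coefficients.
Solving, the leading coefficient vanishes, and T(x) = 2x² + 4x - 2.
Then T(0) = -2.

-2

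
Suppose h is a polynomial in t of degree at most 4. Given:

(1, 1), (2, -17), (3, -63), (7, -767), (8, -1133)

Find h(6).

-489

Write h(t) = at^4 + bt³ + ct² + dt + e; the 5 given values yield a linear system in the 5 coefficients.
Solving, the leading coefficient vanishes, and h(t) = -2t³ - 2t² + 2t + 3.
Then h(6) = -489.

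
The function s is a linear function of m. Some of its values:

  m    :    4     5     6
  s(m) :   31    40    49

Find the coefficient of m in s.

First differences: 9, 9.
Level-1 differences are constant, so s has degree 1.
Fitting a degree-1 polynomial gives s(m) = 9m - 5.
The coefficient of m is 9.

9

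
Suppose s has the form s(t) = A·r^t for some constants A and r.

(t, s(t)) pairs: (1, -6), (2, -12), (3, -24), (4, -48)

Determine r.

Consecutive ratio: -12/(-6) = 2, and -24/(-12) = 2, so r = 2.
Then A·2^1 = -6 gives A = -3, and s(t) = -3·2^t.

2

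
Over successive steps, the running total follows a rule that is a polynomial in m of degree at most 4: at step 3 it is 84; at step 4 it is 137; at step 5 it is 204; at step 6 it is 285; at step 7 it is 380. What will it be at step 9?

Write the value at m as u(m).
First differences: 53, 67, 81, 95. Second differences: 14, 14, 14.
Level-2 differences are constant, so u has degree 2.
Fitting a degree-2 polynomial gives u(m) = 7m² + 4m + 9.
Then u(9) = 612.

612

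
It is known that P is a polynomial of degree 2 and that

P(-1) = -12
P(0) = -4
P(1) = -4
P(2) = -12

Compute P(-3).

-52

First differences: 8, 0, -8. Second differences: -8, -8.
Level-2 differences are constant, so P has degree 2.
Fitting a degree-2 polynomial gives P(n) = -4n² + 4n - 4.
Then P(-3) = -52.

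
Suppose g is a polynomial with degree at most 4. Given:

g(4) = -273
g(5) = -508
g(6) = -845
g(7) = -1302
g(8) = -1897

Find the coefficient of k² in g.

-6

Write g(k) = ak^4 + bk³ + ck² + dk + e; the 5 given values yield a linear system in the 5 coefficients.
Solving, the leading coefficient vanishes, and g(k) = -3k³ - 6k² + 2k + 7.
The coefficient of k² is -6.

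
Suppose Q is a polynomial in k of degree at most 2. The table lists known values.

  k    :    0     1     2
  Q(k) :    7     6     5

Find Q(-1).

8

First differences: -1, -1.
Level-1 differences are constant, so Q has degree 1.
Fitting a degree-1 polynomial gives Q(k) = -k + 7.
Then Q(-1) = 8.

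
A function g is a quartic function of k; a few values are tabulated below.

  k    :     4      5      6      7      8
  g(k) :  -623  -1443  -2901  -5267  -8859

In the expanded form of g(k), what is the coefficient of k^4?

Write g(k) = ak^4 + bk³ + ck² + dk + e; the 5 given values yield a linear system in the 5 coefficients.
Solving, g(k) = -2k^4 - k³ - 2k² - 3k - 3.
The coefficient of k^4 is -2.

-2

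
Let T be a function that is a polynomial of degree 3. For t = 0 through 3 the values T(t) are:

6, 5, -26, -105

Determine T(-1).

Write T(t) = at³ + bt² + ct + d; the 4 given values yield a linear system in the 4 coefficients.
Solving, T(t) = -3t³ - 6t² + 8t + 6.
Then T(-1) = -5.

-5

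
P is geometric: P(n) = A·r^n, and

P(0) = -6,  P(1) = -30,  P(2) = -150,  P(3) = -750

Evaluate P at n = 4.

-3750

Consecutive ratio: -30/(-6) = 5, and -150/(-30) = 5, so r = 5.
Then A·5^0 = -6 gives A = -6, and P(n) = -6·5^n.
P(4) = -6·5^4 = -3750.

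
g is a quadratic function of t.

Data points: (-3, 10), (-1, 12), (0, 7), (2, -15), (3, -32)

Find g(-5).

-8

Write g(t) = at² + bt + c; the 5 given values yield a linear system in the 3 coefficients.
Solving, g(t) = -2t² - 7t + 7.
Then g(-5) = -8.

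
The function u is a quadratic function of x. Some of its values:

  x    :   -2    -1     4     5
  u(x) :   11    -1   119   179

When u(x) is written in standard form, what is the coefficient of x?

Write u(x) = ax² + bx + c; the 4 given values yield a linear system in the 3 coefficients.
Solving, u(x) = 6x² + 6x - 1.
The coefficient of x is 6.

6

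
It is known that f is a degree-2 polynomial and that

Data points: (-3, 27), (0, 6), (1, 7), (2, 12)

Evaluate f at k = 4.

Write f(k) = ak² + bk + c; the 4 given values yield a linear system in the 3 coefficients.
Solving, f(k) = 2k² - k + 6.
Then f(4) = 34.

34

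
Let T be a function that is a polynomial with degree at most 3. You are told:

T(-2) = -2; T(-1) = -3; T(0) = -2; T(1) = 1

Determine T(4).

22

Write T(m) = am³ + bm² + cm + d; the 4 given values yield a linear system in the 4 coefficients.
Solving, the leading coefficient vanishes, and T(m) = m² + 2m - 2.
Then T(4) = 22.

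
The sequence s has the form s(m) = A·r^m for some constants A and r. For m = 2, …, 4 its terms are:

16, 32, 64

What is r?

Consecutive ratio: 32/16 = 2, and 64/32 = 2, so r = 2.
Then A·2^2 = 16 gives A = 4, and s(m) = 4·2^m.

2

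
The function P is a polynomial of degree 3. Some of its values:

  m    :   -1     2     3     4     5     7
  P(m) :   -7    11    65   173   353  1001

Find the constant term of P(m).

Write P(m) = am³ + bm² + cm + d; the 6 given values yield a linear system in the 4 coefficients.
Solving, P(m) = 3m³ - 3m - 7.
The constant term is P(0) = -7.

-7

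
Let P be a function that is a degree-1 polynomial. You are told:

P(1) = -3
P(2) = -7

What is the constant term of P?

1

Write P(m) = am + b; the 2 given values yield a linear system in the 2 coefficients.
Solving, P(m) = -4m + 1.
The constant term is P(0) = 1.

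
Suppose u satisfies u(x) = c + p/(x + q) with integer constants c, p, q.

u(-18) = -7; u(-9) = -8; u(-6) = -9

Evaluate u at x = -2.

-15

(u(x) − c)(x + q) = p for each data point; the three points give a linear system in c and q, then p follows.
Solving: c = -6, q = 0, p = 18, so u(x) = -6 + 18/(x + 0).
Then u(-2) = -6 + 18/(-2) = -15.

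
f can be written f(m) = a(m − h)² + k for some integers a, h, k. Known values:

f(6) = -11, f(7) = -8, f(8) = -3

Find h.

First differences 3, 5; second difference 2 = 2a, so a = 1.
Expanding, the m-coefficient is −2ah = -2h; matching it to the data gives h = 5, and then k = -12.
So f(m) = 1(m − 5)² − 12.
Hence h = 5.

5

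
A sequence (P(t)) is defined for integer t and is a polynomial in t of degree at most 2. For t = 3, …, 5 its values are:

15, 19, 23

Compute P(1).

7

Write P(t) = at² + bt + c; the 3 given values yield a linear system in the 3 coefficients.
Solving, the leading coefficient vanishes, and P(t) = 4t + 3.
Then P(1) = 7.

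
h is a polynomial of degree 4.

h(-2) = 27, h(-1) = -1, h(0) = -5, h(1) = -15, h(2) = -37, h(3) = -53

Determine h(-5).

Write h(k) = ak^4 + bk³ + ck² + dk + e; the 6 given values yield a linear system in the 5 coefficients.
Solving, h(k) = k^4 - 3k³ - 4k² - 4k - 5.
Then h(-5) = 915.

915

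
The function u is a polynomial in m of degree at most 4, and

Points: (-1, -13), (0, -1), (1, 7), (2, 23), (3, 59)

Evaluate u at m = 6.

First differences: 12, 8, 16, 36. Second differences: -4, 8, 20. Third differences: 12, 12.
Level-3 differences are constant, so u has degree 3.
Fitting a degree-3 polynomial gives u(m) = 2m³ - 2m² + 8m - 1.
Then u(6) = 407.

407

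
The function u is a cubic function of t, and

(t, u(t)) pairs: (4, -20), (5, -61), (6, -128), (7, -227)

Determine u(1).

Write u(t) = at³ + bt² + ct + d; the 4 given values yield a linear system in the 4 coefficients.
Solving, u(t) = -t³ + 2t² + 2t + 4.
Then u(1) = 7.

7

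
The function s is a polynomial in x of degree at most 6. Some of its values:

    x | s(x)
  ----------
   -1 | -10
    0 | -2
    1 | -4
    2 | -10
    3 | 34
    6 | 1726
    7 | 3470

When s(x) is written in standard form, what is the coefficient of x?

6

Write s(x) = ax^6 + bx^5 + cx^4 + dx³ + ex² + px + q; the 7 given values yield a linear system in the 7 coefficients.
Solving, the top 2 coefficients vanish, and s(x) = 2x^4 - 3x³ - 7x² + 6x - 2.
The coefficient of x is 6.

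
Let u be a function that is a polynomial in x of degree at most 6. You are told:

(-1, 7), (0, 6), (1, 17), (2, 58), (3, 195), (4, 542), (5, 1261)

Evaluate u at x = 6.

First differences: -1, 11, 41, 137, 347, 719. Second differences: 12, 30, 96, 210, 372. Third differences: 18, 66, 114, 162. Fourth differences: 48, 48, 48.
Level-4 differences are constant, so u has degree 4.
Extending the table by one column gives the next first difference 1301, so u(6) = 1261 + 1301 = 2562.

2562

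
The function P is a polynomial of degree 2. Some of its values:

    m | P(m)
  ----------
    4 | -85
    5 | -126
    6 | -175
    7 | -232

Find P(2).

-27

First differences: -41, -49, -57. Second differences: -8, -8.
Level-2 differences are constant, so P has degree 2.
Fitting a degree-2 polynomial gives P(m) = -4m² - 5m - 1.
Then P(2) = -27.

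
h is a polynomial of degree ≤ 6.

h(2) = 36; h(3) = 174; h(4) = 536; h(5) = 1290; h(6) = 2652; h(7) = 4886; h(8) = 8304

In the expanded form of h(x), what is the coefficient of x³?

First differences: 138, 362, 754, 1362, 2234, 3418. Second differences: 224, 392, 608, 872, 1184. Third differences: 168, 216, 264, 312. Fourth differences: 48, 48, 48.
Level-4 differences are constant, so h has degree 4.
Fitting a degree-4 polynomial gives h(x) = 2x^4 + 2x² - 2x.
The coefficient of x³ is 0.

0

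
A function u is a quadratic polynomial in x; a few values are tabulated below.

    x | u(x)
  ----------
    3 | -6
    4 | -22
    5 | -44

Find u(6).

-72

Write u(x) = ax² + bx + c; the 3 given values yield a linear system in the 3 coefficients.
Solving, u(x) = -3x² + 5x + 6.
Then u(6) = -72.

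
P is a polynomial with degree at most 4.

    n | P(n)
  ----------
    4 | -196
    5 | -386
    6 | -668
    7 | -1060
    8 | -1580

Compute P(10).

First differences: -190, -282, -392, -520. Second differences: -92, -110, -128. Third differences: -18, -18.
Level-3 differences are constant, so P has degree 3.
Fitting a degree-3 polynomial gives P(n) = -3n³ - n² + 2n + 4.
Then P(10) = -3076.

-3076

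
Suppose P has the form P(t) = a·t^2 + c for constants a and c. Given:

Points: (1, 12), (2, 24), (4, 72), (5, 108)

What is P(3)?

From P(1) = 12 and P(2) = 24: 1a + c = 12 and 4a + c = 24.
Subtracting: 3a = 12, so a = 4; then c = 12 − 4·1 = 8.
So P(t) = 4t² + 8, and P(3) = 44.

44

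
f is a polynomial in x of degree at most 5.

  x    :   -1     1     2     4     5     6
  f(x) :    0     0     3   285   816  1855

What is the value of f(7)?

3648

Write f(x) = ax^5 + bx^4 + cx³ + dx² + ex + p; the 6 given values yield a linear system in the 6 coefficients.
Solving, the leading coefficient vanishes, and f(x) = 2x^4 - 3x³ - 3x² + 3x + 1.
Then f(7) = 3648.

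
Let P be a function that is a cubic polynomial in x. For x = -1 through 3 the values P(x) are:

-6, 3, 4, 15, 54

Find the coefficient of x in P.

Write P(x) = ax³ + bx² + cx + d; the 5 given values yield a linear system in the 4 coefficients.
Solving, P(x) = 3x³ - 4x² + 2x + 3.
The coefficient of x is 2.

2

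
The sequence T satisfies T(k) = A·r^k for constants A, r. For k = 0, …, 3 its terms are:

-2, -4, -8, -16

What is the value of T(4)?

Consecutive ratio: -4/(-2) = 2, and -8/(-4) = 2, so r = 2.
Then A·2^0 = -2 gives A = -2, and T(k) = -2·2^k.
T(4) = -2·2^4 = -32.

-32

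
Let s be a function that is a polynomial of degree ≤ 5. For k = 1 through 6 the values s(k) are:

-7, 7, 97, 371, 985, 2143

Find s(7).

4097

First differences: 14, 90, 274, 614, 1158. Second differences: 76, 184, 340, 544. Third differences: 108, 156, 204. Fourth differences: 48, 48.
Level-4 differences are constant, so s has degree 4.
Fitting a degree-4 polynomial gives s(k) = 2k^4 - 2k³ - 2k - 5.
Then s(7) = 4097.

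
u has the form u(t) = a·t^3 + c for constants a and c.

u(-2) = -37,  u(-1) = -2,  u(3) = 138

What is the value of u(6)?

From u(-2) = -37 and u(-1) = -2: -8a + c = -37 and -1a + c = -2.
Subtracting: 7a = 35, so a = 5; then c = -37 − 5·(-8) = 3.
So u(t) = 5t³ + 3, and u(6) = 1083.

1083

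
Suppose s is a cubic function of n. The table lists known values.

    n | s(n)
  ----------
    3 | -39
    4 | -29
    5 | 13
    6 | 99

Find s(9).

Write s(n) = an³ + bn² + cn + d; the 4 given values yield a linear system in the 4 coefficients.
Solving, s(n) = 2n³ - 8n² - 8n + 3.
Then s(9) = 741.

741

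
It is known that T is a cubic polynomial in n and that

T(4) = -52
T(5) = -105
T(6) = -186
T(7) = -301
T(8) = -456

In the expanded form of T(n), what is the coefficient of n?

-1

Write T(n) = an³ + bn² + cn + d; the 5 given values yield a linear system in the 4 coefficients.
Solving, T(n) = -n³ + n² - n.
The coefficient of n is -1.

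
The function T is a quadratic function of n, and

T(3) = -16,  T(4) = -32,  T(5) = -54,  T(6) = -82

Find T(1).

-2

First differences: -16, -22, -28. Second differences: -6, -6.
Level-2 differences are constant, so T has degree 2.
Fitting a degree-2 polynomial gives T(n) = -3n² + 5n - 4.
Then T(1) = -2.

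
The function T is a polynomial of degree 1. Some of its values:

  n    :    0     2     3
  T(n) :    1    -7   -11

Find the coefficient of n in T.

Write T(n) = an + b; the 3 given values yield a linear system in the 2 coefficients.
Solving, T(n) = -4n + 1.
The coefficient of n is -4.

-4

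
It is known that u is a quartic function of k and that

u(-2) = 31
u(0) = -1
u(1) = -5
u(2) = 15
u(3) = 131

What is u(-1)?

3

Write u(k) = ak^4 + bk³ + ck² + dk + e; the 5 given values yield a linear system in the 5 coefficients.
Solving, u(k) = 2k^4 - 2k² - 4k - 1.
Then u(-1) = 3.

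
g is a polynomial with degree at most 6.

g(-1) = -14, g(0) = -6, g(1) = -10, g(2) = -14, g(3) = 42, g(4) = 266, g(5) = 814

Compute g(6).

First differences: 8, -4, -4, 56, 224, 548. Second differences: -12, 0, 60, 168, 324. Third differences: 12, 60, 108, 156. Fourth differences: 48, 48, 48.
Level-4 differences are constant, so g has degree 4.
Extending the table by one column gives the next first difference 1076, so g(6) = 814 + 1076 = 1890.

1890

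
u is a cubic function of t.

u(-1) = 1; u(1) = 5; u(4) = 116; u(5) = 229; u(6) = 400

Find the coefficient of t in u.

Write u(t) = at³ + bt² + ct + d; the 5 given values yield a linear system in the 4 coefficients.
Solving, u(t) = 2t³ - t² + 4.
The coefficient of t is 0.

0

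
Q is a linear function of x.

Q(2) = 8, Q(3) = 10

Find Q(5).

Write Q(x) = ax + b; the 2 given values yield a linear system in the 2 coefficients.
Solving, Q(x) = 2x + 4.
Then Q(5) = 14.

14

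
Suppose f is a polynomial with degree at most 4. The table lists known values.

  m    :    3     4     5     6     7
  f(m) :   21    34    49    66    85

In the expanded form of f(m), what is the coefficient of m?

6

Write f(m) = am^4 + bm³ + cm² + dm + e; the 5 given values yield a linear system in the 5 coefficients.
Solving, the top 2 coefficients vanish, and f(m) = m² + 6m - 6.
The coefficient of m is 6.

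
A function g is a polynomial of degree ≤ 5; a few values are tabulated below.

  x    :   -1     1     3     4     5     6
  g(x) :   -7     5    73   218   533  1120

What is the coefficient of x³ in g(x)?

Write g(x) = ax^5 + bx^4 + cx³ + dx² + ex + p; the 6 given values yield a linear system in the 6 coefficients.
Solving, the leading coefficient vanishes, and g(x) = x^4 - x³ + 7x - 2.
The coefficient of x³ is -1.

-1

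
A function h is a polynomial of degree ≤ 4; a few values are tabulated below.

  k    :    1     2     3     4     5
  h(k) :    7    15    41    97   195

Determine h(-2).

-29

First differences: 8, 26, 56, 98. Second differences: 18, 30, 42. Third differences: 12, 12.
Level-3 differences are constant, so h has degree 3.
Fitting a degree-3 polynomial gives h(k) = 2k³ - 3k² + 3k + 5.
Then h(-2) = -29.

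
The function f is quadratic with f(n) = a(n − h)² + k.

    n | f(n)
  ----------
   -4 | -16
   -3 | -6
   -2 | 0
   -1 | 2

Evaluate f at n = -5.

First differences 10, 6, 2; second difference -4 = 2a, so a = -2.
Expanding, the n-coefficient is −2ah = 4h; matching it to the data gives h = -1, and then k = 2.
So f(n) = -2(n + 1)² + 2.
f(-5) = -2·(-4)² + 2 = -30.

-30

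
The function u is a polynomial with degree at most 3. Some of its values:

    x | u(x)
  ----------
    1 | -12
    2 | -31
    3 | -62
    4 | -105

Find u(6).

-227

First differences: -19, -31, -43. Second differences: -12, -12.
Level-2 differences are constant, so u has degree 2.
Fitting a degree-2 polynomial gives u(x) = -6x² - x - 5.
Then u(6) = -227.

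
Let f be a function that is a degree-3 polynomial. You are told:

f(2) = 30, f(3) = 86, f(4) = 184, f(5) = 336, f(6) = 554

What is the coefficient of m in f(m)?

3

Write f(m) = am³ + bm² + cm + d; the 5 given values yield a linear system in the 4 coefficients.
Solving, f(m) = 2m³ + 3m² + 3m - 4.
The coefficient of m is 3.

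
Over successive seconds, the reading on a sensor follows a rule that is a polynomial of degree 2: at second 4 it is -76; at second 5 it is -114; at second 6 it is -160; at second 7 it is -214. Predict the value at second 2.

Write the value at m as P(m).
First differences: -38, -46, -54. Second differences: -8, -8.
Level-2 differences are constant, so P has degree 2.
Fitting a degree-2 polynomial gives P(m) = -4m² - 2m - 4.
Then P(2) = -24.

-24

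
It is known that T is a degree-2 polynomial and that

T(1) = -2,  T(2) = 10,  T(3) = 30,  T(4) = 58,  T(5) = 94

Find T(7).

Write T(n) = an² + bn + c; the 5 given values yield a linear system in the 3 coefficients.
Solving, T(n) = 4n² - 6.
Then T(7) = 190.

190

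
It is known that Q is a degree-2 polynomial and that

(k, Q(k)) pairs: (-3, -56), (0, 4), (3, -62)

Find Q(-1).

Write Q(k) = ak² + bk + c; the 3 given values yield a linear system in the 3 coefficients.
Solving, Q(k) = -7k² - k + 4.
Then Q(-1) = -2.

-2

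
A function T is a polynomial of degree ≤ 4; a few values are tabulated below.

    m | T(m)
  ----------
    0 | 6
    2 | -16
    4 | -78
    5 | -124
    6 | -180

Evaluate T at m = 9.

-408

Write T(m) = am^4 + bm³ + cm² + dm + e; the 5 given values yield a linear system in the 5 coefficients.
Solving, the top 2 coefficients vanish, and T(m) = -5m² - m + 6.
Then T(9) = -408.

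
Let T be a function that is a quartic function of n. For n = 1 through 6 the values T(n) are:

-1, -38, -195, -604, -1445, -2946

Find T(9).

-14409

First differences: -37, -157, -409, -841, -1501. Second differences: -120, -252, -432, -660. Third differences: -132, -180, -228. Fourth differences: -48, -48.
Level-4 differences are constant, so T has degree 4.
Fitting a degree-4 polynomial gives T(n) = -2n^4 - 2n³ + 2n² + n.
Then T(9) = -14409.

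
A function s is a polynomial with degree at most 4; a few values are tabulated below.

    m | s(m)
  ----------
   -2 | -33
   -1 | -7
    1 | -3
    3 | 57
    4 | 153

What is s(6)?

Write s(m) = am^4 + bm³ + cm² + dm + e; the 5 given values yield a linear system in the 5 coefficients.
Solving, the leading coefficient vanishes, and s(m) = 3m³ - 2m² - m - 3.
Then s(6) = 567.

567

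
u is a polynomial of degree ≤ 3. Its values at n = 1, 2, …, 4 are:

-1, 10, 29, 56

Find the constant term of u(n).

-4

First differences: 11, 19, 27. Second differences: 8, 8.
Level-2 differences are constant, so u has degree 2.
Fitting a degree-2 polynomial gives u(n) = 4n² - n - 4.
The constant term is u(0) = -4.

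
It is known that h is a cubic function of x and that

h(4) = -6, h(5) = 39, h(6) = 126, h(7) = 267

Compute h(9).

Write h(x) = ax³ + bx² + cx + d; the 4 given values yield a linear system in the 4 coefficients.
Solving, h(x) = 2x³ - 9x² + 4x - 6.
Then h(9) = 759.

759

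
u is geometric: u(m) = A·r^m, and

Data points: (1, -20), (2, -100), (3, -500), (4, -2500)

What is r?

Consecutive ratio: -100/(-20) = 5, and -500/(-100) = 5, so r = 5.
Then A·5^1 = -20 gives A = -4, and u(m) = -4·5^m.

5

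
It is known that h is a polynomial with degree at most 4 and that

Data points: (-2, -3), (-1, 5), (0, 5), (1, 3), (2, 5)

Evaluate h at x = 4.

45

First differences: 8, 0, -2, 2. Second differences: -8, -2, 4. Third differences: 6, 6.
Level-3 differences are constant, so h has degree 3.
Fitting a degree-3 polynomial gives h(x) = x³ - x² - 2x + 5.
Then h(4) = 45.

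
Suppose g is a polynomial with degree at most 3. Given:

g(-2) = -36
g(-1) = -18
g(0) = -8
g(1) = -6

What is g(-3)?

-62

First differences: 18, 10, 2. Second differences: -8, -8.
Level-2 differences are constant, so g has degree 2.
Fitting a degree-2 polynomial gives g(t) = -4t² + 6t - 8.
Then g(-3) = -62.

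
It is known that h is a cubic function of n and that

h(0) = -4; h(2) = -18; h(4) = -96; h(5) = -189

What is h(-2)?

Write h(n) = an³ + bn² + cn + d; the 4 given values yield a linear system in the 4 coefficients.
Solving, h(n) = -2n³ + 4n² - 7n - 4.
Then h(-2) = 42.

42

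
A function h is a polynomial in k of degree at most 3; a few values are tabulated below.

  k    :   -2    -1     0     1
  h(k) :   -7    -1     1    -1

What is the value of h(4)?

First differences: 6, 2, -2. Second differences: -4, -4.
Level-2 differences are constant, so h has degree 2.
Fitting a degree-2 polynomial gives h(k) = -2k² + 1.
Then h(4) = -31.

-31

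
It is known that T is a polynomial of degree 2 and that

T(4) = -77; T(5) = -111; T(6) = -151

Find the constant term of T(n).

-1

Write T(n) = an² + bn + c; the 3 given values yield a linear system in the 3 coefficients.
Solving, T(n) = -3n² - 7n - 1.
The constant term is T(0) = -1.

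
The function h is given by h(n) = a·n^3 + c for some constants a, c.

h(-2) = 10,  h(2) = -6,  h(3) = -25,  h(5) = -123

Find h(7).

From h(-2) = 10 and h(2) = -6: -8a + c = 10 and 8a + c = -6.
Subtracting: 16a = -16, so a = -1; then c = 10 − (-1)·(-8) = 2.
So h(n) = -1n³ + 2, and h(7) = -341.

-341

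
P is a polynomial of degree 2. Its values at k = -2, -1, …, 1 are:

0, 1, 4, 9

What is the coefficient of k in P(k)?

4

First differences: 1, 3, 5. Second differences: 2, 2.
Level-2 differences are constant, so P has degree 2.
Fitting a degree-2 polynomial gives P(k) = k² + 4k + 4.
The coefficient of k is 4.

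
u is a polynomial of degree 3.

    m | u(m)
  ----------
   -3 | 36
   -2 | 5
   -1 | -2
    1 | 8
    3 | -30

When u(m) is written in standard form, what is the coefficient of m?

Write u(m) = am³ + bm² + cm + d; the 5 given values yield a linear system in the 4 coefficients.
Solving, u(m) = -2m³ + 7m + 3.
The coefficient of m is 7.

7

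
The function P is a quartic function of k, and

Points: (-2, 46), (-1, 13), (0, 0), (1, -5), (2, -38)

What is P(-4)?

Write P(k) = ak^4 + bk³ + ck² + dk + e; the 5 given values yield a linear system in the 5 coefficients.
Solving, P(k) = -k^4 - 4k³ + 5k² - 5k.
Then P(-4) = 100.

100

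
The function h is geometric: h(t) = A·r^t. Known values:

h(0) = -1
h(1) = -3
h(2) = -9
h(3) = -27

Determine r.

Consecutive ratio: -3/(-1) = 3, and -9/(-3) = 3, so r = 3.
Then A·3^0 = -1 gives A = -1, and h(t) = -1·3^t.

3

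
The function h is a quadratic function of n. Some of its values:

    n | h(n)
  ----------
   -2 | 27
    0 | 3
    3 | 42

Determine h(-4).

Write h(n) = an² + bn + c; the 3 given values yield a linear system in the 3 coefficients.
Solving, h(n) = 5n² - 2n + 3.
Then h(-4) = 91.

91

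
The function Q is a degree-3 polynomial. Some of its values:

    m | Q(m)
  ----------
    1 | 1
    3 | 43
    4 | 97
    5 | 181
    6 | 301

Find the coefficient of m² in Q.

3

Write Q(m) = am³ + bm² + cm + d; the 5 given values yield a linear system in the 4 coefficients.
Solving, Q(m) = m³ + 3m² - 4m + 1.
The coefficient of m² is 3.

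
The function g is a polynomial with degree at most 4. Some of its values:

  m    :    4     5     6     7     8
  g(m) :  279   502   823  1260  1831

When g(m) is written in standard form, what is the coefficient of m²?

First differences: 223, 321, 437, 571. Second differences: 98, 116, 134. Third differences: 18, 18.
Level-3 differences are constant, so g has degree 3.
Fitting a degree-3 polynomial gives g(m) = 3m³ + 4m² + 4m + 7.
The coefficient of m² is 4.

4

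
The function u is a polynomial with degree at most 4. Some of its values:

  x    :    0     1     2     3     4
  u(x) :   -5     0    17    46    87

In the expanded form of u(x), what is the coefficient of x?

First differences: 5, 17, 29, 41. Second differences: 12, 12, 12.
Level-2 differences are constant, so u has degree 2.
Fitting a degree-2 polynomial gives u(x) = 6x² - x - 5.
The coefficient of x is -1.

-1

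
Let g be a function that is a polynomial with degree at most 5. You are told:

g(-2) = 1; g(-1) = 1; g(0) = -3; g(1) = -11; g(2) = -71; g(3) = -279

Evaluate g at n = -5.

First differences: 0, -4, -8, -60, -208. Second differences: -4, -4, -52, -148. Third differences: 0, -48, -96. Fourth differences: -48, -48.
Level-4 differences are constant, so g has degree 4.
Fitting a degree-4 polynomial gives g(n) = -2n^4 - 4n³ - 2n - 3.
Then g(-5) = -743.

-743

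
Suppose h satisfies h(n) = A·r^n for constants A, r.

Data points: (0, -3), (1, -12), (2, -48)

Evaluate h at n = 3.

Consecutive ratio: -12/(-3) = 4, and -48/(-12) = 4, so r = 4.
Then A·4^0 = -3 gives A = -3, and h(n) = -3·4^n.
h(3) = -3·4^3 = -192.

-192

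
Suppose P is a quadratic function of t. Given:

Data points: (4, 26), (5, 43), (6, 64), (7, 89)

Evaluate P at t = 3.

First differences: 17, 21, 25. Second differences: 4, 4.
Level-2 differences are constant, so P has degree 2.
Fitting a degree-2 polynomial gives P(t) = 2t² - t - 2.
Then P(3) = 13.

13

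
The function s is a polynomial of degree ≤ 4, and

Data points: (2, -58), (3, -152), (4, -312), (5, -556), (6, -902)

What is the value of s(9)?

First differences: -94, -160, -244, -346. Second differences: -66, -84, -102. Third differences: -18, -18.
Level-3 differences are constant, so s has degree 3.
Fitting a degree-3 polynomial gives s(n) = -3n³ - 6n² - 7n + 4.
Then s(9) = -2732.

-2732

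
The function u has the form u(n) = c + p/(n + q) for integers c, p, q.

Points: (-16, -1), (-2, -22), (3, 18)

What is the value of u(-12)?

(u(n) − c)(n + q) = p for each data point; the three points give a linear system in c and q, then p follows.
Solving: c = 2, q = 0, p = 48, so u(n) = 2 + 48/(n + 0).
Then u(-12) = 2 + 48/(-12) = -2.

-2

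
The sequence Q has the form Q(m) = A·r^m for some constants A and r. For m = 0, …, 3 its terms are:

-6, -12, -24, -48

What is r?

Consecutive ratio: -12/(-6) = 2, and -24/(-12) = 2, so r = 2.
Then A·2^0 = -6 gives A = -6, and Q(m) = -6·2^m.

2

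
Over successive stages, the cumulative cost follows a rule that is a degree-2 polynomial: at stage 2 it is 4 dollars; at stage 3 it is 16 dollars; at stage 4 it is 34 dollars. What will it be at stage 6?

Write the value at t as u(t).
Write u(t) = at² + bt + c; the 3 given values yield a linear system in the 3 coefficients.
Solving, u(t) = 3t² - 3t - 2.
Then u(6) = 88.

88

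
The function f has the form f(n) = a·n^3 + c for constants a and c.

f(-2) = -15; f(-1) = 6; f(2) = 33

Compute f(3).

90

From f(-2) = -15 and f(-1) = 6: -8a + c = -15 and -1a + c = 6.
Subtracting: 7a = 21, so a = 3; then c = -15 − 3·(-8) = 9.
So f(n) = 3n³ + 9, and f(3) = 90.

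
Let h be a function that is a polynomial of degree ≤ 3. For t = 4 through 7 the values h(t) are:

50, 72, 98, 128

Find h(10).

242

First differences: 22, 26, 30. Second differences: 4, 4.
Level-2 differences are constant, so h has degree 2.
Fitting a degree-2 polynomial gives h(t) = 2t² + 4t + 2.
Then h(10) = 242.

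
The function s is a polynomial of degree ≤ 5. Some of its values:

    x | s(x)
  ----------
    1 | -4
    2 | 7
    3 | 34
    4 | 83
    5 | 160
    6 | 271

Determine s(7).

422

First differences: 11, 27, 49, 77, 111. Second differences: 16, 22, 28, 34. Third differences: 6, 6, 6.
Level-3 differences are constant, so s has degree 3.
Fitting a degree-3 polynomial gives s(x) = x³ + 2x² - 2x - 5.
Then s(7) = 422.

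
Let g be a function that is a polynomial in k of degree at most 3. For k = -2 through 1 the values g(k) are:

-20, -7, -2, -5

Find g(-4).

-70

First differences: 13, 5, -3. Second differences: -8, -8.
Level-2 differences are constant, so g has degree 2.
Fitting a degree-2 polynomial gives g(k) = -4k² + k - 2.
Then g(-4) = -70.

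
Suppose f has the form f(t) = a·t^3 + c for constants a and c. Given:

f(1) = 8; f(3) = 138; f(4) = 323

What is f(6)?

From f(1) = 8 and f(3) = 138: 1a + c = 8 and 27a + c = 138.
Subtracting: 26a = 130, so a = 5; then c = 8 − 5·1 = 3.
So f(t) = 5t³ + 3, and f(6) = 1083.

1083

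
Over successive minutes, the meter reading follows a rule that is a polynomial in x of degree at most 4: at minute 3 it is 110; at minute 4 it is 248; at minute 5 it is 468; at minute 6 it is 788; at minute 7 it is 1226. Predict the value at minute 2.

Write the value at x as Q(x).
First differences: 138, 220, 320, 438. Second differences: 82, 100, 118. Third differences: 18, 18.
Level-3 differences are constant, so Q has degree 3.
Fitting a degree-3 polynomial gives Q(x) = 3x³ + 5x² - 8x + 8.
Then Q(2) = 36.

36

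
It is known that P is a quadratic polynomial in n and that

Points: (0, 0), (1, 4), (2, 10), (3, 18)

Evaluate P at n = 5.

Write P(n) = an² + bn + c; the 4 given values yield a linear system in the 3 coefficients.
Solving, P(n) = n² + 3n.
Then P(5) = 40.

40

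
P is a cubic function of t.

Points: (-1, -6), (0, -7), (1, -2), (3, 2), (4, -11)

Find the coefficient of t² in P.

Write P(t) = at³ + bt² + ct + d; the 5 given values yield a linear system in the 4 coefficients.
Solving, P(t) = -t³ + 3t² + 3t - 7.
The coefficient of t² is 3.

3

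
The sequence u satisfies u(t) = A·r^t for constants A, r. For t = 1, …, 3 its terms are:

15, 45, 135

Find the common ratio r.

Consecutive ratio: 45/15 = 3, and 135/45 = 3, so r = 3.
Then A·3^1 = 15 gives A = 5, and u(t) = 5·3^t.

3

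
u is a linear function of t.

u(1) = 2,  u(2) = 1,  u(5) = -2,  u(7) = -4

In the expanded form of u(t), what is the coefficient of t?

-1

Write u(t) = at + b; the 4 given values yield a linear system in the 2 coefficients.
Solving, u(t) = -t + 3.
The coefficient of t is -1.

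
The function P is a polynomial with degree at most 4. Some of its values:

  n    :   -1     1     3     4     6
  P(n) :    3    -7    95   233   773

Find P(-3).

-19

Write P(n) = an^4 + bn³ + cn² + dn + e; the 5 given values yield a linear system in the 5 coefficients.
Solving, the leading coefficient vanishes, and P(n) = 3n³ + 5n² - 8n - 7.
Then P(-3) = -19.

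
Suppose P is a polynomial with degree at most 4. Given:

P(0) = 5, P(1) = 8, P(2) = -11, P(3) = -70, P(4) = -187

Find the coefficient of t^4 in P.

0

First differences: 3, -19, -59, -117. Second differences: -22, -40, -58. Third differences: -18, -18.
Level-3 differences are constant, so P has degree 3.
Fitting a degree-3 polynomial gives P(t) = -3t³ - 2t² + 8t + 5.
The coefficient of t^4 is 0.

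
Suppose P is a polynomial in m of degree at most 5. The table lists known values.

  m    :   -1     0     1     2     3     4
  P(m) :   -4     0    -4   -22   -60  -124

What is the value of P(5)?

-220

Write P(m) = am^5 + bm^4 + cm³ + dm² + em + p; the 6 given values yield a linear system in the 6 coefficients.
Solving, the top 2 coefficients vanish, and P(m) = -m³ - 4m² + m.
Then P(5) = -220.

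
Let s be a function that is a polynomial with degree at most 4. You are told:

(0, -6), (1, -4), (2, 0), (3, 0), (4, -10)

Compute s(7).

Write s(k) = ak^4 + bk³ + ck² + dk + e; the 5 given values yield a linear system in the 5 coefficients.
Solving, the leading coefficient vanishes, and s(k) = -k³ + 4k² - k - 6.
Then s(7) = -160.

-160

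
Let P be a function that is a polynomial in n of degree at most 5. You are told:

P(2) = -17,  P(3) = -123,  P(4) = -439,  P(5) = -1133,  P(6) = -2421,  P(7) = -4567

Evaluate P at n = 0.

Write P(n) = an^5 + bn^4 + cn³ + dn² + en + p; the 6 given values yield a linear system in the 6 coefficients.
Solving, the leading coefficient vanishes, and P(n) = -2n^4 + 5n² - n - 3.
Then P(0) = -3.

-3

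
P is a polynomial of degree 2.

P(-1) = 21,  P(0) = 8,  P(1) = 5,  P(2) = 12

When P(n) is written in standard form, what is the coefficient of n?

First differences: -13, -3, 7. Second differences: 10, 10.
Level-2 differences are constant, so P has degree 2.
Fitting a degree-2 polynomial gives P(n) = 5n² - 8n + 8.
The coefficient of n is -8.

-8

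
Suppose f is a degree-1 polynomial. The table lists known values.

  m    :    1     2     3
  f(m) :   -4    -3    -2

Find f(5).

0

First differences: 1, 1.
Level-1 differences are constant, so f has degree 1.
Fitting a degree-1 polynomial gives f(m) = m - 5.
Then f(5) = 0.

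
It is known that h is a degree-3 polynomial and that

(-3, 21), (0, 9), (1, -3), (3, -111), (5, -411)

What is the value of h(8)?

Write h(k) = ak³ + bk² + ck + d; the 5 given values yield a linear system in the 4 coefficients.
Solving, h(k) = -2k³ - 6k² - 4k + 9.
Then h(8) = -1431.

-1431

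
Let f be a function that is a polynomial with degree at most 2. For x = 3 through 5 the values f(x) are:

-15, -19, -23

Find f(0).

-3

Write f(x) = ax² + bx + c; the 3 given values yield a linear system in the 3 coefficients.
Solving, the leading coefficient vanishes, and f(x) = -4x - 3.
Then f(0) = -3.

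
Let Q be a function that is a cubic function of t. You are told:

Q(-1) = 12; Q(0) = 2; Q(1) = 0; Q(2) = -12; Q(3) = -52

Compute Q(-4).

First differences: -10, -2, -12, -40. Second differences: 8, -10, -28. Third differences: -18, -18.
Level-3 differences are constant, so Q has degree 3.
Fitting a degree-3 polynomial gives Q(t) = -3t³ + 4t² - 3t + 2.
Then Q(-4) = 270.

270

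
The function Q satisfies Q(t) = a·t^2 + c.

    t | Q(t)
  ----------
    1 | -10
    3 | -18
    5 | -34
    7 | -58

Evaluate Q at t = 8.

From Q(1) = -10 and Q(3) = -18: 1a + c = -10 and 9a + c = -18.
Subtracting: 8a = -8, so a = -1; then c = -10 − (-1)·1 = -9.
So Q(t) = -1t² − 9, and Q(8) = -73.

-73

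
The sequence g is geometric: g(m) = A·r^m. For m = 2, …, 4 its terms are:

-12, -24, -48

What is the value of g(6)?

-192

Consecutive ratio: -24/(-12) = 2, and -48/(-24) = 2, so r = 2.
Then A·2^2 = -12 gives A = -3, and g(m) = -3·2^m.
g(6) = -3·2^6 = -192.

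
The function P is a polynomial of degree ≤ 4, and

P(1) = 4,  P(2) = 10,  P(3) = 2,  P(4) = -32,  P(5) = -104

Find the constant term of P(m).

First differences: 6, -8, -34, -72. Second differences: -14, -26, -38. Third differences: -12, -12.
Level-3 differences are constant, so P has degree 3.
Fitting a degree-3 polynomial gives P(m) = -2m³ + 5m² + 5m - 4.
The constant term is P(0) = -4.

-4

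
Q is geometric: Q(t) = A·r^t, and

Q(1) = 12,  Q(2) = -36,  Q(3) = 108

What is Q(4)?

-324

Consecutive ratio: -36/12 = -3, and 108/(-36) = -3, so r = -3.
Then A·(-3)^1 = 12 gives A = -4, and Q(t) = -4·(-3)^t.
Q(4) = -4·(-3)^4 = -324.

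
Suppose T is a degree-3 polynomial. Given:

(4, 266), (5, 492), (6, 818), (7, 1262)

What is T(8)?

Write T(t) = at³ + bt² + ct + d; the 4 given values yield a linear system in the 4 coefficients.
Solving, T(t) = 3t³ + 5t² - 2t + 2.
Then T(8) = 1842.

1842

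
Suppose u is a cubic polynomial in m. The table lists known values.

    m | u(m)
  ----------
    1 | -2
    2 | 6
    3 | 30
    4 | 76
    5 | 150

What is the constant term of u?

First differences: 8, 24, 46, 74. Second differences: 16, 22, 28. Third differences: 6, 6.
Level-3 differences are constant, so u has degree 3.
Fitting a degree-3 polynomial gives u(m) = m³ + 2m² - 5m.
The constant term is u(0) = 0.

0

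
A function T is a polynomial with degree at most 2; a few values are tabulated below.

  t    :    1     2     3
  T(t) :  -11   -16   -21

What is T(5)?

First differences: -5, -5.
Level-1 differences are constant, so T has degree 1.
Fitting a degree-1 polynomial gives T(t) = -5t - 6.
Then T(5) = -31.

-31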